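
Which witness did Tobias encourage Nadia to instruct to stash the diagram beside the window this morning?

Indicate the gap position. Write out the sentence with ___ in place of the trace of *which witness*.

Pre-movement form: Tobias did encourage Nadia to instruct which witness to stash the diagram beside the window this morning.
'which witness' is the direct object of 'instruct'. The gap is right after 'instruct'.

Which witness did Tobias encourage Nadia to instruct ___ to stash the diagram beside the window this morning?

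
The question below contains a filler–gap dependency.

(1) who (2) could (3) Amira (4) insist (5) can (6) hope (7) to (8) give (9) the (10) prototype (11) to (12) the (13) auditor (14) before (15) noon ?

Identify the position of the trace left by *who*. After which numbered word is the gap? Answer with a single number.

Underlying clause: Amira could insist who can hope to give the prototype to the auditor before noon.
'who' functions as the subject of the clause embedded under 'insist'. Fronting leaves a gap immediately after 'insist':
Who could Amira insist ___ can hope to give the prototype to the auditor before noon?
'insist' is word 4.

4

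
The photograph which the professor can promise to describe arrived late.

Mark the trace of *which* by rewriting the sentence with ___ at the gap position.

The photograph which the professor can promise to describe ___ arrived late.

'which' functions as the direct object of 'describe'. The gap is right after 'describe'.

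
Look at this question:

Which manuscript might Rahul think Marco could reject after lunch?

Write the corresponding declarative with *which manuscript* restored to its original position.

Rahul might think Marco could reject which manuscript after lunch.

The filler 'which manuscript' is interpreted as the direct object of 'reject'. Fronting leaves a gap immediately after 'reject':
Which manuscript might Rahul think Marco could reject ___ after lunch?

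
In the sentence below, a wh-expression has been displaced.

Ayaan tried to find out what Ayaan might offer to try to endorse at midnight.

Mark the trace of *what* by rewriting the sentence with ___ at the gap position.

Underlying clause: Ayaan might offer to try to endorse what at midnight.
'what' functions as the direct object of 'endorse'. The gap is right after 'endorse'.

Ayaan tried to find out what Ayaan might offer to try to endorse ___ at midnight.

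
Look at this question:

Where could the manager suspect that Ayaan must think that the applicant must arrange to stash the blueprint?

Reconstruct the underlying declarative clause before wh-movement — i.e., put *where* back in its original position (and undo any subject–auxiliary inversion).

The manager could suspect that Ayaan must think that the applicant must arrange to stash the blueprint where.

'where' functions as the locative complement of 'stash'. It moves to the left edge, and the trace sits right after 'blueprint':
Where could the manager suspect that Ayaan must think that the applicant must arrange to stash the blueprint ___?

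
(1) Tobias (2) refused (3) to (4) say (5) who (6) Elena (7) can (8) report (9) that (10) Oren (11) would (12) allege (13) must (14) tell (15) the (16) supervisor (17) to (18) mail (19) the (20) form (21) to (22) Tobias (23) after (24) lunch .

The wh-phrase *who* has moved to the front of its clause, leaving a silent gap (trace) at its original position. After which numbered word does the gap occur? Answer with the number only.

In situ: Elena can report that Oren would allege who must tell the supervisor to mail the form to Tobias after lunch.
The filler 'who' is interpreted as the subject of the clause embedded under 'allege'. Fronting leaves a gap immediately after 'allege':
Tobias refused to say who Elena can report that Oren would allege ___ must tell the supervisor to mail the form to Tobias after lunch.
'allege' is word 12.

12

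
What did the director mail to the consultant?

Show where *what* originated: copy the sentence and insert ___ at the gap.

Underlying clause: The director did mail what to the consultant.
The filler 'what' is interpreted as the direct object of 'mail'. The gap is right after 'mail'.

What did the director mail ___ to the consultant?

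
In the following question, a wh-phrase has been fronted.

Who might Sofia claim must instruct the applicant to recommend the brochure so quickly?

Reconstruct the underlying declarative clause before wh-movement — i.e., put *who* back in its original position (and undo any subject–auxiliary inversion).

'who' functions as the subject of the clause embedded under 'claim'. Wh-movement fronts it, leaving a gap right after 'claim':
Who might Sofia claim ___ must instruct the applicant to recommend the brochure so quickly?

Sofia might claim who must instruct the applicant to recommend the brochure so quickly.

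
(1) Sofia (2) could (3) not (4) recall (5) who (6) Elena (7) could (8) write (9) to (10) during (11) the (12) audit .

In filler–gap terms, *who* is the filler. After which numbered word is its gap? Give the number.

9

Pre-movement form: Elena could write to who during the audit.
The filler 'who' is interpreted as the object of the preposition 'to'. It moves to the left edge, and the trace sits right after 'to':
Sofia could not recall who Elena could write to ___ during the audit.
'to' is word 9.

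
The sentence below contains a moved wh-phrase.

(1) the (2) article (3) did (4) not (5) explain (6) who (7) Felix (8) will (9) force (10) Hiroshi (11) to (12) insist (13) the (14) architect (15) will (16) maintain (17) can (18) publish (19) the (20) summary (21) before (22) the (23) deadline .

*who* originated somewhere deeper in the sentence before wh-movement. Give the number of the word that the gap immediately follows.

Before movement: Felix will force Hiroshi to insist the architect will maintain who can publish the summary before the deadline.
'who' functions as the subject of the clause embedded under 'maintain'. Fronting leaves a gap immediately after 'maintain':
The article did not explain who Felix will force Hiroshi to insist the architect will maintain ___ can publish the summary before the deadline.
'maintain' is word 16.

16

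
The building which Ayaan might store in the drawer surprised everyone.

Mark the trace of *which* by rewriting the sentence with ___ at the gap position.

The building which Ayaan might store ___ in the drawer surprised everyone.

'which' functions as the direct object of 'store'. The gap is right after 'store'.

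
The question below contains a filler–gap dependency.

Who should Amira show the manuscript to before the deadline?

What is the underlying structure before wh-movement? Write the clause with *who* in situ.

Amira should show the manuscript to who before the deadline.

'who' is the object of the preposition 'to' (recipient of 'show'). It moves to the left edge, and the trace sits right after 'to':
Who should Amira show the manuscript to ___ before the deadline?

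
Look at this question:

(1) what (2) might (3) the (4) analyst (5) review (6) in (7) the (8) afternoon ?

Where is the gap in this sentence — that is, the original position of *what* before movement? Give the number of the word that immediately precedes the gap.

Underlying clause: The analyst might review what in the afternoon.
'what' functions as the direct object of 'review'. Wh-movement fronts it, leaving a gap right after 'review':
What might the analyst review ___ in the afternoon?
'review' is word 5.

5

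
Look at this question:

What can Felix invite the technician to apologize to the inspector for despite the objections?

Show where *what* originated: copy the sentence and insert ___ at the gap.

Pre-movement form: Felix can invite the technician to apologize to the inspector for what despite the objections.
'what' functions as the object of the preposition 'for'. The gap is right after 'for'.

What can Felix invite the technician to apologize to the inspector for ___ despite the objections?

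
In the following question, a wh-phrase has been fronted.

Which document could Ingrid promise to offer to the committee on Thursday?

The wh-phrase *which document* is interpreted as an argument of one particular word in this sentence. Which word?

offer

Before movement: Ingrid could promise to offer which document to the committee on Thursday.
'which document' functions as the direct object of 'offer'. Fronting leaves a gap immediately after 'offer':
Which document could Ingrid promise to offer ___ to the committee on Thursday?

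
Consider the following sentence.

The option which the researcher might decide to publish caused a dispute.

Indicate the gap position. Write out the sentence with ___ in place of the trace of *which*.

The option which the researcher might decide to publish ___ caused a dispute.

The filler 'which' is interpreted as the direct object of 'publish'. The gap is right after 'publish'.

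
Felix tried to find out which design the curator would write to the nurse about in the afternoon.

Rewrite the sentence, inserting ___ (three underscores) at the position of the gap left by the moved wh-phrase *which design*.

Felix tried to find out which design the curator would write to the nurse about ___ in the afternoon.

Pre-movement form: The curator would write to the nurse about which design in the afternoon.
'which design' is the object of the preposition 'about'. The gap is right after 'about'.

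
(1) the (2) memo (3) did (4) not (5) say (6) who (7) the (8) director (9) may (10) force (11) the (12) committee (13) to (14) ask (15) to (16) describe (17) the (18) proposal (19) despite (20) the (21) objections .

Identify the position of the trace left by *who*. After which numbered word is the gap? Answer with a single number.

14

Underlying clause: The director may force the committee to ask who to describe the proposal despite the objections.
'who' is the direct object of 'ask'. Wh-movement fronts it, leaving a gap right after 'ask':
The memo did not say who the director may force the committee to ask ___ to describe the proposal despite the objections.
'ask' is word 14.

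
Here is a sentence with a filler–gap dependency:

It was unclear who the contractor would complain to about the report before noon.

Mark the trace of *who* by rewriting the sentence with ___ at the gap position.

It was unclear who the contractor would complain to ___ about the report before noon.

In situ: The contractor would complain to who about the report before noon.
The filler 'who' is interpreted as the object of the preposition 'to'. The gap is right after 'to'.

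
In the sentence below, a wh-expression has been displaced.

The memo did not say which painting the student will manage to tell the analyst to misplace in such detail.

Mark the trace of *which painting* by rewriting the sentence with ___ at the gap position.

In situ: The student will manage to tell the analyst to misplace which painting in such detail.
The filler 'which painting' is interpreted as the direct object of 'misplace'. The gap is right after 'misplace'.

The memo did not say which painting the student will manage to tell the analyst to misplace ___ in such detail.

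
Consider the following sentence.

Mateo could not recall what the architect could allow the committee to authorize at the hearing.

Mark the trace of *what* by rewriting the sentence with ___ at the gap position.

Before movement: The architect could allow the committee to authorize what at the hearing.
'what' is the direct object of 'authorize'. The gap is right after 'authorize'.

Mateo could not recall what the architect could allow the committee to authorize ___ at the hearing.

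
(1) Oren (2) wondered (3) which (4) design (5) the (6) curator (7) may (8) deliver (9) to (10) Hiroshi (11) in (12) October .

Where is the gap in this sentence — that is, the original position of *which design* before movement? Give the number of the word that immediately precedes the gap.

Before movement: The curator may deliver which design to Hiroshi in October.
The filler 'which design' is interpreted as the direct object of 'deliver'. Wh-movement fronts it, leaving a gap right after 'deliver':
Oren wondered which design the curator may deliver ___ to Hiroshi in October.
'deliver' is word 8.

8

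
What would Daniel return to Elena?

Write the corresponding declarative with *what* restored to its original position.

Daniel would return what to Elena.

'what' is the direct object of 'return'. Fronting leaves a gap immediately after 'return':
What would Daniel return ___ to Elena?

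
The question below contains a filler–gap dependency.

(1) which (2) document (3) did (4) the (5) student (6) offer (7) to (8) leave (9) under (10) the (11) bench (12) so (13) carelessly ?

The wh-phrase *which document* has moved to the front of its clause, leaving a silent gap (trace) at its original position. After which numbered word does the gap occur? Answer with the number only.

8

Underlying clause: The student did offer to leave which document under the bench so carelessly.
'which document' functions as the direct object of 'leave'. Fronting leaves a gap immediately after 'leave':
Which document did the student offer to leave ___ under the bench so carelessly?
'leave' is word 8.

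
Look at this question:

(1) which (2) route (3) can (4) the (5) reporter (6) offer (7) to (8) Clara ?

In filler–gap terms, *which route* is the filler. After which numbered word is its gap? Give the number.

6

Before movement: The reporter can offer which route to Clara.
'which route' functions as the direct object of 'offer'. Fronting leaves a gap immediately after 'offer':
Which route can the reporter offer ___ to Clara?
'offer' is word 6.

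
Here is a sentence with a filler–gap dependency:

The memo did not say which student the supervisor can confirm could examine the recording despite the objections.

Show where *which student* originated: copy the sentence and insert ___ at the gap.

Pre-movement form: The supervisor can confirm which student could examine the recording despite the objections.
'which student' functions as the subject of the clause embedded under 'confirm'. The gap is right after 'confirm'.

The memo did not say which student the supervisor can confirm ___ could examine the recording despite the objections.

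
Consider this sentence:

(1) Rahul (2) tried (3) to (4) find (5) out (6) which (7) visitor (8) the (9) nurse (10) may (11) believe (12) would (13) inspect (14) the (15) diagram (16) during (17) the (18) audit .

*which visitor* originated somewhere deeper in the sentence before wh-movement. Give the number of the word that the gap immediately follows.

Underlying clause: The nurse may believe which visitor would inspect the diagram during the audit.
'which visitor' is the subject of the clause embedded under 'believe'. It moves to the left edge, and the trace sits right after 'believe':
Rahul tried to find out which visitor the nurse may believe ___ would inspect the diagram during the audit.
'believe' is word 11.

11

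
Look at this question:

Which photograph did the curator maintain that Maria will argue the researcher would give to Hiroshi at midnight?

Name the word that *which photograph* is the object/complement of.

give

Pre-movement form: The curator did maintain that Maria will argue the researcher would give which photograph to Hiroshi at midnight.
'which photograph' functions as the direct object of 'give'. Fronting leaves a gap immediately after 'give':
Which photograph did the curator maintain that Maria will argue the researcher would give ___ to Hiroshi at midnight?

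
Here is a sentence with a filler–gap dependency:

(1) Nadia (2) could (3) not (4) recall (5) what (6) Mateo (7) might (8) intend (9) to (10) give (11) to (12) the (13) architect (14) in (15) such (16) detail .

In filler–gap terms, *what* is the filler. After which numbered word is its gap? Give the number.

Underlying clause: Mateo might intend to give what to the architect in such detail.
'what' functions as the direct object of 'give'. It moves to the left edge, and the trace sits right after 'give':
Nadia could not recall what Mateo might intend to give ___ to the architect in such detail.
'give' is word 10.

10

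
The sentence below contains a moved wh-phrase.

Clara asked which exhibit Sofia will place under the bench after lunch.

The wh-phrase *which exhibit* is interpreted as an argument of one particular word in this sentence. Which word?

place

In situ: Sofia will place which exhibit under the bench after lunch.
'which exhibit' functions as the direct object of 'place'. Fronting leaves a gap immediately after 'place':
Clara asked which exhibit Sofia will place ___ under the bench after lunch.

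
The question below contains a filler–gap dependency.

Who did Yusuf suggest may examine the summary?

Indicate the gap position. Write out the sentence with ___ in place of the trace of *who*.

Who did Yusuf suggest ___ may examine the summary?

Before movement: Yusuf did suggest who may examine the summary.
'who' functions as the subject of the clause embedded under 'suggest'. The gap is right after 'suggest'.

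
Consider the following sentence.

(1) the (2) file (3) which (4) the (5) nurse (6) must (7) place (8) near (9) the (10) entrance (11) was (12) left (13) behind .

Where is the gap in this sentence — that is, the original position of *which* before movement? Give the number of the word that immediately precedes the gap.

7

'which' functions as the direct object of 'place'. Fronting leaves a gap immediately after 'place':
The file which the nurse must place ___ near the entrance was left behind.
'place' is word 7.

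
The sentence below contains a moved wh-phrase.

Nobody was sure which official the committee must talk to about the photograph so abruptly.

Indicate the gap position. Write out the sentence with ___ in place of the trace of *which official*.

Nobody was sure which official the committee must talk to ___ about the photograph so abruptly.

Pre-movement form: The committee must talk to which official about the photograph so abruptly.
The filler 'which official' is interpreted as the object of the preposition 'to'. The gap is right after 'to'.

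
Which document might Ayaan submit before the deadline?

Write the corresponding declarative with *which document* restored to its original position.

Ayaan might submit which document before the deadline.

The filler 'which document' is interpreted as the direct object of 'submit'. Wh-movement fronts it, leaving a gap right after 'submit':
Which document might Ayaan submit ___ before the deadline?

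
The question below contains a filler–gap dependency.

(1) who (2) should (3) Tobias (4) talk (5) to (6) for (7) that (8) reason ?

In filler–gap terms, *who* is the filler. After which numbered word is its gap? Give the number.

In situ: Tobias should talk to who for that reason.
'who' is the object of the preposition 'to'. Fronting leaves a gap immediately after 'to':
Who should Tobias talk to ___ for that reason?
'to' is word 5.

5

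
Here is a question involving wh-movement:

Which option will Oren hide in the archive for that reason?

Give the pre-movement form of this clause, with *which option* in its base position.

The filler 'which option' is interpreted as the direct object of 'hide'. It moves to the left edge, and the trace sits right after 'hide':
Which option will Oren hide ___ in the archive for that reason?

Oren will hide which option in the archive for that reason.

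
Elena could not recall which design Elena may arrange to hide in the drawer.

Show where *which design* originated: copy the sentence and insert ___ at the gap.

Elena could not recall which design Elena may arrange to hide ___ in the drawer.

In situ: Elena may arrange to hide which design in the drawer.
The filler 'which design' is interpreted as the direct object of 'hide'. The gap is right after 'hide'.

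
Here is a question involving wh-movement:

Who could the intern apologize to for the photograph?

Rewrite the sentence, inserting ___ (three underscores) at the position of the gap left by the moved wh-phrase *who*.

Underlying clause: The intern could apologize to who for the photograph.
'who' is the object of the preposition 'to'. The gap is right after 'to'.

Who could the intern apologize to ___ for the photograph?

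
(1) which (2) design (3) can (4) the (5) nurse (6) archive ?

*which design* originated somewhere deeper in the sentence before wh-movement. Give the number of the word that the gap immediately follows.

Before movement: The nurse can archive which design.
The filler 'which design' is interpreted as the direct object of 'archive'. Fronting leaves a gap immediately after 'archive':
Which design can the nurse archive ___?
'archive' is word 6.

6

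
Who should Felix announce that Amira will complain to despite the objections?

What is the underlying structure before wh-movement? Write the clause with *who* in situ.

Felix should announce that Amira will complain to who despite the objections.

'who' functions as the object of the preposition 'to'. It moves to the left edge, and the trace sits right after 'to':
Who should Felix announce that Amira will complain to ___ despite the objections?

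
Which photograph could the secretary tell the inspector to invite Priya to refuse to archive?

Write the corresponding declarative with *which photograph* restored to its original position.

'which photograph' functions as the direct object of 'archive'. It moves to the left edge, and the trace sits right after 'archive':
Which photograph could the secretary tell the inspector to invite Priya to refuse to archive ___?

The secretary could tell the inspector to invite Priya to refuse to archive which photograph.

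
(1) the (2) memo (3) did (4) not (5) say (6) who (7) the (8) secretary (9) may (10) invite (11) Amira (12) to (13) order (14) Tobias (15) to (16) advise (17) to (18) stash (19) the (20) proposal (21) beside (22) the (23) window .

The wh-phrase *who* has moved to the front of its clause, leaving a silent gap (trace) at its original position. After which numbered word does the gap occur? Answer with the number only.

16

Underlying clause: The secretary may invite Amira to order Tobias to advise who to stash the proposal beside the window.
'who' functions as the direct object of 'advise'. Fronting leaves a gap immediately after 'advise':
The memo did not say who the secretary may invite Amira to order Tobias to advise ___ to stash the proposal beside the window.
'advise' is word 16.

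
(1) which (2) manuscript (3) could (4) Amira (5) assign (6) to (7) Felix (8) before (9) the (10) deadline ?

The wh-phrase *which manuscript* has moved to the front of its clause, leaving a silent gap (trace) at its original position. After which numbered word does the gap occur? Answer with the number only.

5

Before movement: Amira could assign which manuscript to Felix before the deadline.
The filler 'which manuscript' is interpreted as the direct object of 'assign'. Wh-movement fronts it, leaving a gap right after 'assign':
Which manuscript could Amira assign ___ to Felix before the deadline?
'assign' is word 5.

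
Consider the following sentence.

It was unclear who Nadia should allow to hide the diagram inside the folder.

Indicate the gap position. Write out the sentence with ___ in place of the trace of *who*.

It was unclear who Nadia should allow ___ to hide the diagram inside the folder.

In situ: Nadia should allow who to hide the diagram inside the folder.
'who' is the direct object of 'allow'. The gap is right after 'allow'.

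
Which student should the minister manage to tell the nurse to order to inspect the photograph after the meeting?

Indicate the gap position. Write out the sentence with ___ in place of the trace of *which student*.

Which student should the minister manage to tell the nurse to order ___ to inspect the photograph after the meeting?

Underlying clause: The minister should manage to tell the nurse to order which student to inspect the photograph after the meeting.
'which student' functions as the direct object of 'order'. The gap is right after 'order'.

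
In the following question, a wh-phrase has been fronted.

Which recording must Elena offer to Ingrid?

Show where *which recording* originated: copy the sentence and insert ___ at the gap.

Which recording must Elena offer ___ to Ingrid?

Pre-movement form: Elena must offer which recording to Ingrid.
'which recording' functions as the direct object of 'offer'. The gap is right after 'offer'.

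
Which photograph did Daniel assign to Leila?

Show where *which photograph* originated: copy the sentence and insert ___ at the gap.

Pre-movement form: Daniel did assign which photograph to Leila.
'which photograph' functions as the direct object of 'assign'. The gap is right after 'assign'.

Which photograph did Daniel assign ___ to Leila?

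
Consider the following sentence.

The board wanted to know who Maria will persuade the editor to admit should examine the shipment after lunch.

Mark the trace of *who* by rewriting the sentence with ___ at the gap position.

In situ: Maria will persuade the editor to admit who should examine the shipment after lunch.
The filler 'who' is interpreted as the subject of the clause embedded under 'admit'. The gap is right after 'admit'.

The board wanted to know who Maria will persuade the editor to admit ___ should examine the shipment after lunch.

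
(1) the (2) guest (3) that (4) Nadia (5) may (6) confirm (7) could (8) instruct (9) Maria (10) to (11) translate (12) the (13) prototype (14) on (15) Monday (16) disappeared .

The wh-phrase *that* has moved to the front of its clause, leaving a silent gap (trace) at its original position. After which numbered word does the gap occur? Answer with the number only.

The filler 'that' is interpreted as the subject of the clause embedded under 'confirm'. Fronting leaves a gap immediately after 'confirm':
The guest that Nadia may confirm ___ could instruct Maria to translate the prototype on Monday disappeared.
'confirm' is word 6.

6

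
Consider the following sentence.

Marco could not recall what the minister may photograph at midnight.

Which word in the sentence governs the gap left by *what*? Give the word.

Pre-movement form: The minister may photograph what at midnight.
'what' is the direct object of 'photograph'. It moves to the left edge, and the trace sits right after 'photograph':
Marco could not recall what the minister may photograph ___ at midnight.

photograph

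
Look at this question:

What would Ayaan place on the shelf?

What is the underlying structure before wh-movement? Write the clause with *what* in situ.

'what' functions as the direct object of 'place'. Wh-movement fronts it, leaving a gap right after 'place':
What would Ayaan place ___ on the shelf?

Ayaan would place what on the shelf.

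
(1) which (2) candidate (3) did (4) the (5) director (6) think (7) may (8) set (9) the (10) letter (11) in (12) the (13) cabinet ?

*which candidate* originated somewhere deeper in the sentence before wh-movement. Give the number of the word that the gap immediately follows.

In situ: The director did think which candidate may set the letter in the cabinet.
'which candidate' is the subject of the clause embedded under 'think'. It moves to the left edge, and the trace sits right after 'think':
Which candidate did the director think ___ may set the letter in the cabinet?
'think' is word 6.

6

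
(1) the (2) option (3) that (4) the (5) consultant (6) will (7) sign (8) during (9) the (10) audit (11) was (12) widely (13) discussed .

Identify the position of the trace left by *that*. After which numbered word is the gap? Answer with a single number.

The filler 'that' is interpreted as the direct object of 'sign'. Wh-movement fronts it, leaving a gap right after 'sign':
The option that the consultant will sign ___ during the audit was widely discussed.
'sign' is word 7.

7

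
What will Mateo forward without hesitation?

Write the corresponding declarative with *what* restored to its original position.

Mateo will forward what without hesitation.

'what' is the direct object of 'forward'. It moves to the left edge, and the trace sits right after 'forward':
What will Mateo forward ___ without hesitation?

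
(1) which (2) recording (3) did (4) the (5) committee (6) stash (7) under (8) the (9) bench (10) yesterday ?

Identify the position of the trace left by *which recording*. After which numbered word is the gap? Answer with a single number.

6

In situ: The committee did stash which recording under the bench yesterday.
The filler 'which recording' is interpreted as the direct object of 'stash'. It moves to the left edge, and the trace sits right after 'stash':
Which recording did the committee stash ___ under the bench yesterday?
'stash' is word 6.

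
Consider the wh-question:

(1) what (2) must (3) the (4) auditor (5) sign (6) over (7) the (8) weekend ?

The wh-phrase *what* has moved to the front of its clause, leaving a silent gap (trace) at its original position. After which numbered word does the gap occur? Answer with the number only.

In situ: The auditor must sign what over the weekend.
The filler 'what' is interpreted as the direct object of 'sign'. Wh-movement fronts it, leaving a gap right after 'sign':
What must the auditor sign ___ over the weekend?
'sign' is word 5.

5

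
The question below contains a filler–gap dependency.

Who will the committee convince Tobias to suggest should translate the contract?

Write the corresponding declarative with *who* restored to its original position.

The committee will convince Tobias to suggest who should translate the contract.

'who' functions as the subject of the clause embedded under 'suggest'. It moves to the left edge, and the trace sits right after 'suggest':
Who will the committee convince Tobias to suggest ___ should translate the contract?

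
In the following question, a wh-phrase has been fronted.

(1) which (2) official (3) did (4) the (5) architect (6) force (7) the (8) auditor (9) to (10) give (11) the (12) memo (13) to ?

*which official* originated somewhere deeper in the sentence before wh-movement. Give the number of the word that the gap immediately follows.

Underlying clause: The architect did force the auditor to give the memo to which official.
'which official' is the object of the preposition 'to' (recipient of 'give'). Fronting leaves a gap immediately after 'to':
Which official did the architect force the auditor to give the memo to ___?
'to' is word 13.

13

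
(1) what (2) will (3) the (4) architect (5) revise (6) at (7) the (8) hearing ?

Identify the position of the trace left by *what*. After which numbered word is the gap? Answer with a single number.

5

Before movement: The architect will revise what at the hearing.
'what' functions as the direct object of 'revise'. Wh-movement fronts it, leaving a gap right after 'revise':
What will the architect revise ___ at the hearing?
'revise' is word 5.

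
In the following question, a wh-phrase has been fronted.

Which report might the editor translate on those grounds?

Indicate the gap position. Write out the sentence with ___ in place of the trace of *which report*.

Pre-movement form: The editor might translate which report on those grounds.
'which report' functions as the direct object of 'translate'. The gap is right after 'translate'.

Which report might the editor translate ___ on those grounds?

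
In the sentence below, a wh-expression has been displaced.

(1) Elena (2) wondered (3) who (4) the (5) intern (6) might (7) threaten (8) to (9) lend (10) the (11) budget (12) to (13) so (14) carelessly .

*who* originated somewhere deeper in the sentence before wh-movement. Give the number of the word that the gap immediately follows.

Underlying clause: The intern might threaten to lend the budget to who so carelessly.
The filler 'who' is interpreted as the object of the preposition 'to' (recipient of 'lend'). Fronting leaves a gap immediately after 'to':
Elena wondered who the intern might threaten to lend the budget to ___ so carelessly.
'to' is word 12.

12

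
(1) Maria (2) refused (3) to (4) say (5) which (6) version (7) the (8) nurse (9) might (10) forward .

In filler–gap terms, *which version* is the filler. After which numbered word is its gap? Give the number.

In situ: The nurse might forward which version.
'which version' is the direct object of 'forward'. Wh-movement fronts it, leaving a gap right after 'forward':
Maria refused to say which version the nurse might forward ___.
'forward' is word 10.

10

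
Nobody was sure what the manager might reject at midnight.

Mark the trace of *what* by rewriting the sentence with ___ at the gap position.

Before movement: The manager might reject what at midnight.
The filler 'what' is interpreted as the direct object of 'reject'. The gap is right after 'reject'.

Nobody was sure what the manager might reject ___ at midnight.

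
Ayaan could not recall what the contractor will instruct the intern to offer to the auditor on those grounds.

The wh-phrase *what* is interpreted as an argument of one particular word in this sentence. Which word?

offer

Underlying clause: The contractor will instruct the intern to offer what to the auditor on those grounds.
'what' is the direct object of 'offer'. Fronting leaves a gap immediately after 'offer':
Ayaan could not recall what the contractor will instruct the intern to offer ___ to the auditor on those grounds.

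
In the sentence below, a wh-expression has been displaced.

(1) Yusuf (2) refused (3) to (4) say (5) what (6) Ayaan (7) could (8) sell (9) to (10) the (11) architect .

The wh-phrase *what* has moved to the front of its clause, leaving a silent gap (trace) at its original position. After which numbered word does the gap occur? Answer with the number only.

8

Underlying clause: Ayaan could sell what to the architect.
'what' functions as the direct object of 'sell'. It moves to the left edge, and the trace sits right after 'sell':
Yusuf refused to say what Ayaan could sell ___ to the architect.
'sell' is word 8.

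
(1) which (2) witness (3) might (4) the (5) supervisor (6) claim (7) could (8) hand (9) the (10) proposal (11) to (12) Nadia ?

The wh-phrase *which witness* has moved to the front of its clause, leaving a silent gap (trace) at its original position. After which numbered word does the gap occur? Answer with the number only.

6

Underlying clause: The supervisor might claim which witness could hand the proposal to Nadia.
'which witness' is the subject of the clause embedded under 'claim'. It moves to the left edge, and the trace sits right after 'claim':
Which witness might the supervisor claim ___ could hand the proposal to Nadia?
'claim' is word 6.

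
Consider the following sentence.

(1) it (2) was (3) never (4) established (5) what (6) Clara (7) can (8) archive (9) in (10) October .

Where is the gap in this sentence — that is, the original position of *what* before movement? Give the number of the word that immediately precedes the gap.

8

Pre-movement form: Clara can archive what in October.
'what' is the direct object of 'archive'. Fronting leaves a gap immediately after 'archive':
It was never established what Clara can archive ___ in October.
'archive' is word 8.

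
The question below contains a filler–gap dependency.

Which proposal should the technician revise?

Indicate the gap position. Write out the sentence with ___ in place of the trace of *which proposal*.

Which proposal should the technician revise ___?

Pre-movement form: The technician should revise which proposal.
'which proposal' is the direct object of 'revise'. The gap is right after 'revise'.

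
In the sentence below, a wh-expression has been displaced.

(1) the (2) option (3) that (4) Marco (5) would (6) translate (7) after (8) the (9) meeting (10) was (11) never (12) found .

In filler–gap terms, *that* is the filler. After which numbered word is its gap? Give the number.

6

The filler 'that' is interpreted as the direct object of 'translate'. Wh-movement fronts it, leaving a gap right after 'translate':
The option that Marco would translate ___ after the meeting was never found.
'translate' is word 6.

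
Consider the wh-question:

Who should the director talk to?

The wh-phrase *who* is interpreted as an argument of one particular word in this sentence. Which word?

to

In situ: The director should talk to who.
The filler 'who' is interpreted as the object of the preposition 'to'. Wh-movement fronts it, leaving a gap right after 'to':
Who should the director talk to ___?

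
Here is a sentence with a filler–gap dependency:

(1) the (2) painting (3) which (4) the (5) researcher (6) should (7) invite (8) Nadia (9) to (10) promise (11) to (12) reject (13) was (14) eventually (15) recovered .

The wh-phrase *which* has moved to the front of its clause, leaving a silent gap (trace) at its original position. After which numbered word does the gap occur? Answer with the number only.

'which' is the direct object of 'reject'. Wh-movement fronts it, leaving a gap right after 'reject':
The painting which the researcher should invite Nadia to promise to reject ___ was eventually recovered.
'reject' is word 12.

12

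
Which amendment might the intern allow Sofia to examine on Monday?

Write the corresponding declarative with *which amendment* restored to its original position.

'which amendment' functions as the direct object of 'examine'. Fronting leaves a gap immediately after 'examine':
Which amendment might the intern allow Sofia to examine ___ on Monday?

The intern might allow Sofia to examine which amendment on Monday.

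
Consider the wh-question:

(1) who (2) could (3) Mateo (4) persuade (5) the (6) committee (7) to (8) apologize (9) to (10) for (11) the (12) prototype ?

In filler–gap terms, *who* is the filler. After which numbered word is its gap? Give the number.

9

Underlying clause: Mateo could persuade the committee to apologize to who for the prototype.
'who' functions as the object of the preposition 'to'. Wh-movement fronts it, leaving a gap right after 'to':
Who could Mateo persuade the committee to apologize to ___ for the prototype?
'to' is word 9.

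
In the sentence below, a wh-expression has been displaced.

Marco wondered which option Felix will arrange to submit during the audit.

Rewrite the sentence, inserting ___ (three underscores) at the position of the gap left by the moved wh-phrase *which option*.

Before movement: Felix will arrange to submit which option during the audit.
The filler 'which option' is interpreted as the direct object of 'submit'. The gap is right after 'submit'.

Marco wondered which option Felix will arrange to submit ___ during the audit.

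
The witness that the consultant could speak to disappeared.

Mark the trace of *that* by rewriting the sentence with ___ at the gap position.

The filler 'that' is interpreted as the object of the preposition 'to'. The gap is right after 'to'.

The witness that the consultant could speak to ___ disappeared.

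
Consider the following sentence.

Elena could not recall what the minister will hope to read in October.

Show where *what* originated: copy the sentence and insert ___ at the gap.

Underlying clause: The minister will hope to read what in October.
'what' functions as the direct object of 'read'. The gap is right after 'read'.

Elena could not recall what the minister will hope to read ___ in October.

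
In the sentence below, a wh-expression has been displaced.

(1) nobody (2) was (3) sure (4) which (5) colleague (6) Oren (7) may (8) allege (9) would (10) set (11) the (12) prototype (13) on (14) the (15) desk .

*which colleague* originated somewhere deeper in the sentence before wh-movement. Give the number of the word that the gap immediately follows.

Underlying clause: Oren may allege which colleague would set the prototype on the desk.
'which colleague' is the subject of the clause embedded under 'allege'. It moves to the left edge, and the trace sits right after 'allege':
Nobody was sure which colleague Oren may allege ___ would set the prototype on the desk.
'allege' is word 8.

8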